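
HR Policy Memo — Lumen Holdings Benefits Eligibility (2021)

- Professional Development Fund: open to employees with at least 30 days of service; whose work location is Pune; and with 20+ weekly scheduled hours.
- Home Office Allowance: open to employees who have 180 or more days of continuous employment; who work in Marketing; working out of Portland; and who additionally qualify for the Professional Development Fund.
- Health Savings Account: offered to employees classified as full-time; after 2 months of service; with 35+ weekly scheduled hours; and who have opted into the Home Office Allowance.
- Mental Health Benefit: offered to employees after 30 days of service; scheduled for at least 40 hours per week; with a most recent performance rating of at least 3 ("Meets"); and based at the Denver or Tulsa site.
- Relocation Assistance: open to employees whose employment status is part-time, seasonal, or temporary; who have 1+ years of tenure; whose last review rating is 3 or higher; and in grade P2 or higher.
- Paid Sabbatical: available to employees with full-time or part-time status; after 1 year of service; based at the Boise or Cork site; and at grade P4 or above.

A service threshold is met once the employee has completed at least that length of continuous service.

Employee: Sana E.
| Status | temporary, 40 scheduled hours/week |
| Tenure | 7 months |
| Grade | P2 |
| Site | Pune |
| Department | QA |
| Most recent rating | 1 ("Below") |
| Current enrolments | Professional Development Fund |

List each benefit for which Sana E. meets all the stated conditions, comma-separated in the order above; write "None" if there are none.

Professional Development Fund — service 7 months ≥ 30 days ✓; site Pune ✓; 40 hrs/wk ≥ 20 ✓ → eligible.
Home Office Allowance — service 7 months ≥ 180 days ✓; dept QA ✗ → not eligible.
Health Savings Account — status temporary ✗ (requires full-time) → not eligible.
Mental Health Benefit — service 7 months ≥ 30 days ✓; 40 hrs/wk ≥ 40 ✓; rating 1 < 3 ✗ → not eligible.
Relocation Assistance — status temporary ✓; service 7 months < 1 year (≈365 days) ✗ → not eligible.
Paid Sabbatical — status temporary ✗ (requires full-time or part-time) → not eligible.

Professional Development Fund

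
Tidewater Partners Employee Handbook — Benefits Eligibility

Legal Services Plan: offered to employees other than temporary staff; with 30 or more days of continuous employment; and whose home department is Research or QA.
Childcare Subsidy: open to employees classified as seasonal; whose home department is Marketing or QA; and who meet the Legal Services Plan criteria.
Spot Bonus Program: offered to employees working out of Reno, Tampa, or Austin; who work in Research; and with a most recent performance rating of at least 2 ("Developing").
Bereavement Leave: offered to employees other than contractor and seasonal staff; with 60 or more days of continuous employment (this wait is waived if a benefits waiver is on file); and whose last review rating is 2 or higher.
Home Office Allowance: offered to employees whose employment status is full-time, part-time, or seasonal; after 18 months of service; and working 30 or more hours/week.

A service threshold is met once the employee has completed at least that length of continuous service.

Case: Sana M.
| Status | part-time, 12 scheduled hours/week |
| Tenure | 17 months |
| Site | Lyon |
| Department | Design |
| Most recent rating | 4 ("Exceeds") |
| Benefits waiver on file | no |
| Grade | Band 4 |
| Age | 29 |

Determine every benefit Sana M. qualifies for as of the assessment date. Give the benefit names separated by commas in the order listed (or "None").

Legal Services Plan — status part-time ✓ (not excluded); service 17 months ≥ 30 days ✓; dept Design ✗ → not eligible.
Childcare Subsidy — status part-time ✗ (requires seasonal) → not eligible.
Spot Bonus Program — site Lyon ✗ (not Reno, Tampa, or Austin) → not eligible.
Bereavement Leave — status part-time ✓ (not excluded); no waiver, service 17 months ≥ 60 days ✓; rating 4 ≥ 2 ✓ → eligible.
Home Office Allowance — status part-time ✓; service 17 months < 18 months ✗ → not eligible.

Bereavement Leave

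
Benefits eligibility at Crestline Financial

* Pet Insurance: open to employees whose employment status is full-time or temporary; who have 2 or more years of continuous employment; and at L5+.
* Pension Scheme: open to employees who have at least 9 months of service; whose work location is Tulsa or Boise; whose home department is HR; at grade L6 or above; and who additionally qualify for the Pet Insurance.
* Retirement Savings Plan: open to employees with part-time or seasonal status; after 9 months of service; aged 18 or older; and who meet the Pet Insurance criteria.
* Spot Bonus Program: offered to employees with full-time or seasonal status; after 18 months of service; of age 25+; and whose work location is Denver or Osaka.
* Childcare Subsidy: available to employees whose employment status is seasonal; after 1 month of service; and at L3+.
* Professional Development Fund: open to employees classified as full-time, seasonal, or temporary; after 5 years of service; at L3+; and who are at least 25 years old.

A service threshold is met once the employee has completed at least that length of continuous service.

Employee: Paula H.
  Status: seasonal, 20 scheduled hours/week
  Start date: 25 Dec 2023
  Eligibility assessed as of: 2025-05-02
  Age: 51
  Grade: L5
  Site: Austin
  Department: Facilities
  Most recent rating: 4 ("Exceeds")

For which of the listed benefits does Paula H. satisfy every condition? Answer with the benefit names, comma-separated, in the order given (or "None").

Service from 25 Dec 2023 to 2025-05-02: 494 days.
Pet Insurance — status seasonal ✗ (requires full-time or temporary) → not eligible.
Pension Scheme — service 494 days ≥ 9 months (≈270 days) ✓; site Austin ✗ (not Tulsa or Boise) → not eligible.
Retirement Savings Plan — status seasonal ✓; service 494 days ≥ 9 months (≈270 days) ✓; age 51 ≥ 18 ✓; not eligible for Pet Insurance ✗ → not eligible.
Spot Bonus Program — status seasonal ✓; service 494 days < 18 months (≈540 days) ✗ → not eligible.
Childcare Subsidy — status seasonal ✓; service 494 days ≥ 1 month (≈30 days) ✓; grade L5 ≥ L3 ✓ → eligible.
Professional Development Fund — status seasonal ✓; service 494 days < 5 years (≈1825 days) ✗ → not eligible.

Childcare Subsidy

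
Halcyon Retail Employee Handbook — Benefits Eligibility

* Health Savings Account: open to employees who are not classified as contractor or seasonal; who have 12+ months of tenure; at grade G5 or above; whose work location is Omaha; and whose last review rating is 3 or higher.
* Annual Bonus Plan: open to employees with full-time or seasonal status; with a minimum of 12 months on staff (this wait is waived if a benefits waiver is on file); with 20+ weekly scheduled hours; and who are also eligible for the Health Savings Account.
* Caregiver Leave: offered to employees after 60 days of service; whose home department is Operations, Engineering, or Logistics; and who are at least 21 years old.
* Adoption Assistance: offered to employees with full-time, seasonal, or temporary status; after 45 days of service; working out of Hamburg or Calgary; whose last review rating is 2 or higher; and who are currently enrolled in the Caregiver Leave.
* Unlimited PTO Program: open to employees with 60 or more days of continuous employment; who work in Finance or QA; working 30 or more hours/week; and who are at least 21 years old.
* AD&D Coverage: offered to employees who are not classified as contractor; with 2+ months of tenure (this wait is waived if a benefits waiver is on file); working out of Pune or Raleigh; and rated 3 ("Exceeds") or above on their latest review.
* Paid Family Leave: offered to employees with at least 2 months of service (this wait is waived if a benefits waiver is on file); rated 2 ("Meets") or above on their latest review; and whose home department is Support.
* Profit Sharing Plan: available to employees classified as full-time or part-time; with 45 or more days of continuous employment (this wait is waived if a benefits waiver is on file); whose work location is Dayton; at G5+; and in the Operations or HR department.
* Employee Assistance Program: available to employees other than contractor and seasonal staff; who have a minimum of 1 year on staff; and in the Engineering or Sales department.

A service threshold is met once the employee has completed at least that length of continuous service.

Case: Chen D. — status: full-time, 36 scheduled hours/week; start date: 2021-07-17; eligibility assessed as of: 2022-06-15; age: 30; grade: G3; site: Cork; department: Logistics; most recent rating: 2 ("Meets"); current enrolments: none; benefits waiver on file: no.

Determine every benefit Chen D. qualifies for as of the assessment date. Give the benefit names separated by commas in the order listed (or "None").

Caregiver Leave

Service from 2021-07-17 to 2022-06-15: 333 days.
Health Savings Account — status full-time ✓ (not excluded); service 333 days < 12 months (≈360 days) ✗ → not eligible.
Annual Bonus Plan — status full-time ✓; no waiver, service 333 days < 12 months (≈360 days) ✗ → not eligible.
Caregiver Leave — service 333 days ≥ 60 days ✓; dept Logistics ✓; age 30 ≥ 21 ✓ → eligible.
Adoption Assistance — status full-time ✓; service 333 days ≥ 45 days ✓; site Cork ✗ (not Hamburg or Calgary) → not eligible.
Unlimited PTO Program — service 333 days ≥ 60 days ✓; dept Logistics ✗ → not eligible.
AD&D Coverage — status full-time ✓ (not excluded); no waiver, service 333 days ≥ 2 months (≈60 days) ✓; site Cork ✗ (not Pune or Raleigh) → not eligible.
Paid Family Leave — no waiver, service 333 days ≥ 2 months (≈60 days) ✓; rating 2 ≥ 2 ✓; dept Logistics ✗ → not eligible.
Profit Sharing Plan — status full-time ✓; no waiver, service 333 days ≥ 45 days ✓; site Cork ✗ (not Dayton) → not eligible.
Employee Assistance Program — status full-time ✓ (not excluded); service 333 days < 1 year (≈365 days) ✗ → not eligible.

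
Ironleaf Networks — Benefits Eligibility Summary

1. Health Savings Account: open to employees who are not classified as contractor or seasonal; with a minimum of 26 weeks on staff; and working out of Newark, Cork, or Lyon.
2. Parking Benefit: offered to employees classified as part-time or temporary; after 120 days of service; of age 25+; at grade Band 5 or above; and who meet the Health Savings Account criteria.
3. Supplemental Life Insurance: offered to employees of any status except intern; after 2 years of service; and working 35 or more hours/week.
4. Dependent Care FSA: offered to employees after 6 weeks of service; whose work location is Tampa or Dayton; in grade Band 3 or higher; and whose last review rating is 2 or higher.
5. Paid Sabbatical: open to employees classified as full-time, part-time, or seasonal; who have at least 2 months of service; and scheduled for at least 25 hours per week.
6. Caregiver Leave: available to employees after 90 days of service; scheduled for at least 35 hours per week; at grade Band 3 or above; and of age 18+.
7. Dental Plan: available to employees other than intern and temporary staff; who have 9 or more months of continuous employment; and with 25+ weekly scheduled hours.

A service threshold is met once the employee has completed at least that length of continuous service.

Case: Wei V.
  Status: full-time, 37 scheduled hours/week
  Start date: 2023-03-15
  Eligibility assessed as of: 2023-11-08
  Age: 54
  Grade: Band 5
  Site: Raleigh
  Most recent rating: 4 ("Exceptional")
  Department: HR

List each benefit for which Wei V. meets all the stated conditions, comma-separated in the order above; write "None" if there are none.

Service from 2023-03-15 to 2023-11-08: 238 days.
Health Savings Account — status full-time ✓ (not excluded); service 238 days ≥ 26 weeks (≈182 days) ✓; site Raleigh ✗ (not Newark, Cork, or Lyon) → not eligible.
Parking Benefit — status full-time ✗ (requires part-time or temporary) → not eligible.
Supplemental Life Insurance — status full-time ✓ (not excluded); service 238 days < 2 years (≈730 days) ✗ → not eligible.
Dependent Care FSA — service 238 days ≥ 6 weeks (≈42 days) ✓; site Raleigh ✗ (not Tampa or Dayton) → not eligible.
Paid Sabbatical — status full-time ✓; service 238 days ≥ 2 months (≈60 days) ✓; 37 hrs/wk ≥ 25 ✓ → eligible.
Caregiver Leave — service 238 days ≥ 90 days ✓; 37 hrs/wk ≥ 35 ✓; grade Band 5 ≥ Band 3 ✓; age 54 ≥ 18 ✓ → eligible.
Dental Plan — status full-time ✓ (not excluded); service 238 days < 9 months (≈270 days) ✗ → not eligible.

Paid Sabbatical, Caregiver Leave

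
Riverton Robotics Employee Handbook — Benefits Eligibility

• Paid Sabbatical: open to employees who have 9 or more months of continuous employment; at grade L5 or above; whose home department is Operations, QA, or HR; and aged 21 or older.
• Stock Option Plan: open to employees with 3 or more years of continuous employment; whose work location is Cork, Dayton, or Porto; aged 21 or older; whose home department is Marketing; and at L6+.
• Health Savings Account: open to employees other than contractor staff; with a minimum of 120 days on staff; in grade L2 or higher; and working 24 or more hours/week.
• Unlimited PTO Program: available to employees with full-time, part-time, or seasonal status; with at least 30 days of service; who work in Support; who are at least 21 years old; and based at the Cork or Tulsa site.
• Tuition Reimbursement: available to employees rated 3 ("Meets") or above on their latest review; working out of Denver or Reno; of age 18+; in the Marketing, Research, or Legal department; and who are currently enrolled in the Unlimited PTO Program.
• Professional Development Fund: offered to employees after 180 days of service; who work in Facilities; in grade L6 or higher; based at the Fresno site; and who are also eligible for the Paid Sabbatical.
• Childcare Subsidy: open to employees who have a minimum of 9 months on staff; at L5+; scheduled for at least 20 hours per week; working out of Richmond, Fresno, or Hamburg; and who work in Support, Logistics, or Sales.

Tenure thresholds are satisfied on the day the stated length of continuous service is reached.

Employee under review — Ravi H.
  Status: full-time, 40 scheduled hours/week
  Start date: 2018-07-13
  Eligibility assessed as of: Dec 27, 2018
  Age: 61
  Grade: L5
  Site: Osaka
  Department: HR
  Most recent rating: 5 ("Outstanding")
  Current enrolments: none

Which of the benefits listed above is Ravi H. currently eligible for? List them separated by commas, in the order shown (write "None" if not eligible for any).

Service from 2018-07-13 to Dec 27, 2018: 167 days.
Paid Sabbatical — service 167 days < 9 months (≈270 days) ✗ → not eligible.
Stock Option Plan — service 167 days < 3 years (≈1095 days) ✗ → not eligible.
Health Savings Account — status full-time ✓ (not excluded); service 167 days ≥ 120 days ✓; grade L5 ≥ L2 ✓; 40 hrs/wk ≥ 24 ✓ → eligible.
Unlimited PTO Program — status full-time ✓; service 167 days ≥ 30 days ✓; dept HR ✗ → not eligible.
Tuition Reimbursement — rating 5 ≥ 3 ✓; site Osaka ✗ (not Denver or Reno) → not eligible.
Professional Development Fund — service 167 days < 180 days ✗ → not eligible.
Childcare Subsidy — service 167 days < 9 months (≈270 days) ✗ → not eligible.

Health Savings Account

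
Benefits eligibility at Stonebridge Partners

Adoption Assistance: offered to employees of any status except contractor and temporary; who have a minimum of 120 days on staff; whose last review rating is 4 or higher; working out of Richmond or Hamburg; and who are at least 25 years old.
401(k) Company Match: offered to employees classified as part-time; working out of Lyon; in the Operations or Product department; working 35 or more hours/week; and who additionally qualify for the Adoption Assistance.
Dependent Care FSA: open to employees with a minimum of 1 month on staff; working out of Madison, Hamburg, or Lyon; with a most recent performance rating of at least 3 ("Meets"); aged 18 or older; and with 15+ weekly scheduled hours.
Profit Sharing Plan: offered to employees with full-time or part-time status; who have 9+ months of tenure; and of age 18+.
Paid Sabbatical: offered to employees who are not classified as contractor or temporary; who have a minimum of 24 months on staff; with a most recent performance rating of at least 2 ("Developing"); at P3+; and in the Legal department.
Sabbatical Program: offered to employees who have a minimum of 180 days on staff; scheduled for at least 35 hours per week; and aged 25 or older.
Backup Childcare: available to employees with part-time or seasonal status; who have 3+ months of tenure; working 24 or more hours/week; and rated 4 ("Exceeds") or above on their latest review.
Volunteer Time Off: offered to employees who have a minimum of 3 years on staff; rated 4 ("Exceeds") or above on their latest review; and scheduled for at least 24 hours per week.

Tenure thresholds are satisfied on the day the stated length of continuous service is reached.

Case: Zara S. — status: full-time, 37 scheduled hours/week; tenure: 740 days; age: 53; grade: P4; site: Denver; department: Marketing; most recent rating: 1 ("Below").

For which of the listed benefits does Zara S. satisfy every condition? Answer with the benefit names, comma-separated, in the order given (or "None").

Adoption Assistance — status full-time ✓ (not excluded); service 740 days ≥ 120 days ✓; rating 1 < 4 ✗ → not eligible.
401(k) Company Match — status full-time ✗ (requires part-time) → not eligible.
Dependent Care FSA — service 740 days ≥ 1 month (≈30 days) ✓; site Denver ✗ (not Madison, Hamburg, or Lyon) → not eligible.
Profit Sharing Plan — status full-time ✓; service 740 days ≥ 9 months (≈270 days) ✓; age 53 ≥ 18 ✓ → eligible.
Paid Sabbatical — status full-time ✓ (not excluded); service 740 days ≥ 24 months (≈720 days) ✓; rating 1 < 2 ✗ → not eligible.
Sabbatical Program — service 740 days ≥ 180 days ✓; 37 hrs/wk ≥ 35 ✓; age 53 ≥ 25 ✓ → eligible.
Backup Childcare — status full-time ✗ (requires part-time or seasonal) → not eligible.
Volunteer Time Off — service 740 days < 3 years (≈1095 days) ✗ → not eligible.

Profit Sharing Plan, Sabbatical Program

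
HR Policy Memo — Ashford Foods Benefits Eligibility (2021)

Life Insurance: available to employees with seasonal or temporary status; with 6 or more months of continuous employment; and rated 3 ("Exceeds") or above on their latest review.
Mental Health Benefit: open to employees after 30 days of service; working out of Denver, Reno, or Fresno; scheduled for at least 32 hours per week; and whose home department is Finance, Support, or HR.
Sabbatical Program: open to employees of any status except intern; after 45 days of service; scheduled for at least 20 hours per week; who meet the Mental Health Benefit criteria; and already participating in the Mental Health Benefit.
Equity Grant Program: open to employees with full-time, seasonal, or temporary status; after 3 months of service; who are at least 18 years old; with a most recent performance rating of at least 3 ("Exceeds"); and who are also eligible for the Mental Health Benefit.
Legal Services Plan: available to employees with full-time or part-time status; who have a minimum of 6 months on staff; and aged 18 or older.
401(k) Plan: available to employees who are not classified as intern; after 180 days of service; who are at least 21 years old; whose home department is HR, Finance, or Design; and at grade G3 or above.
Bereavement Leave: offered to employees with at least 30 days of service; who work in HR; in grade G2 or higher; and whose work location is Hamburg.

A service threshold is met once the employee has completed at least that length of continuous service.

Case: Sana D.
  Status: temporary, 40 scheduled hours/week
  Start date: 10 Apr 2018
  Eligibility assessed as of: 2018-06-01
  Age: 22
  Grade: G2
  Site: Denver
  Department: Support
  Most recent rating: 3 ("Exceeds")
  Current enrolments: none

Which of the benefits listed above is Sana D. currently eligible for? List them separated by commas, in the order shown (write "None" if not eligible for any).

Mental Health Benefit

Service from 10 Apr 2018 to 2018-06-01: 52 days.
Life Insurance — status temporary ✓; service 52 days < 6 months (≈180 days) ✗ → not eligible.
Mental Health Benefit — service 52 days ≥ 30 days ✓; site Denver ✓; 40 hrs/wk ≥ 32 ✓; dept Support ✓ → eligible.
Sabbatical Program — status temporary ✓ (not excluded); service 52 days ≥ 45 days ✓; 40 hrs/wk ≥ 20 ✓; eligible for Mental Health Benefit ✓; not enrolled in Mental Health Benefit ✗ → not eligible.
Equity Grant Program — status temporary ✓; service 52 days < 3 months (≈90 days) ✗ → not eligible.
Legal Services Plan — status temporary ✗ (requires full-time or part-time) → not eligible.
401(k) Plan — status temporary ✓ (not excluded); service 52 days < 180 days ✗ → not eligible.
Bereavement Leave — service 52 days ≥ 30 days ✓; dept Support ✗ → not eligible.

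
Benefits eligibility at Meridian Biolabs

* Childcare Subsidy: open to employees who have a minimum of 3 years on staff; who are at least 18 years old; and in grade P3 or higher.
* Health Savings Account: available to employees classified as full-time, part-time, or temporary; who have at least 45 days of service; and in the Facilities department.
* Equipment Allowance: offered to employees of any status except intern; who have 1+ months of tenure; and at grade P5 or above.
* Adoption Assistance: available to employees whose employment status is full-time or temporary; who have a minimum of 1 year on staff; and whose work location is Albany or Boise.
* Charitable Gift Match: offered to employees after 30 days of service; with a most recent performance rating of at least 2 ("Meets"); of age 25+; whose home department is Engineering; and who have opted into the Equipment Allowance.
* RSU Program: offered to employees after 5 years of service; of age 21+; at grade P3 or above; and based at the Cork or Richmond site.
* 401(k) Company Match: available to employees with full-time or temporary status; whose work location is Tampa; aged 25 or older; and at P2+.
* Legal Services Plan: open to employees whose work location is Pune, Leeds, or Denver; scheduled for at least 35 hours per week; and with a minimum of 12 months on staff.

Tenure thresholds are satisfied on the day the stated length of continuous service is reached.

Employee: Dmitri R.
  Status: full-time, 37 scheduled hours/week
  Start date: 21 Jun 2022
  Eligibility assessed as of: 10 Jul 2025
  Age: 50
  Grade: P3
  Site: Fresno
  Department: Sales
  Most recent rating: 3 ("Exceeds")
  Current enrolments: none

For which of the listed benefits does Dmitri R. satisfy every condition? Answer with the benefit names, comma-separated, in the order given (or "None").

Childcare Subsidy

Service from 21 Jun 2022 to 10 Jul 2025: 1115 days.
Childcare Subsidy — service 1115 days ≥ 3 years (≈1095 days) ✓; age 50 ≥ 18 ✓; grade P3 ≥ P3 ✓ → eligible.
Health Savings Account — status full-time ✓; service 1115 days ≥ 45 days ✓; dept Sales ✗ → not eligible.
Equipment Allowance — status full-time ✓ (not excluded); service 1115 days ≥ 1 month (≈30 days) ✓; grade P3 < P5 ✗ → not eligible.
Adoption Assistance — status full-time ✓; service 1115 days ≥ 1 year (≈365 days) ✓; site Fresno ✗ (not Albany or Boise) → not eligible.
Charitable Gift Match — service 1115 days ≥ 30 days ✓; rating 3 ≥ 2 ✓; age 50 ≥ 25 ✓; dept Sales ✗ → not eligible.
RSU Program — service 1115 days < 5 years (≈1825 days) ✗ → not eligible.
401(k) Company Match — status full-time ✓; site Fresno ✗ (not Tampa) → not eligible.
Legal Services Plan — site Fresno ✗ (not Pune, Leeds, or Denver) → not eligible.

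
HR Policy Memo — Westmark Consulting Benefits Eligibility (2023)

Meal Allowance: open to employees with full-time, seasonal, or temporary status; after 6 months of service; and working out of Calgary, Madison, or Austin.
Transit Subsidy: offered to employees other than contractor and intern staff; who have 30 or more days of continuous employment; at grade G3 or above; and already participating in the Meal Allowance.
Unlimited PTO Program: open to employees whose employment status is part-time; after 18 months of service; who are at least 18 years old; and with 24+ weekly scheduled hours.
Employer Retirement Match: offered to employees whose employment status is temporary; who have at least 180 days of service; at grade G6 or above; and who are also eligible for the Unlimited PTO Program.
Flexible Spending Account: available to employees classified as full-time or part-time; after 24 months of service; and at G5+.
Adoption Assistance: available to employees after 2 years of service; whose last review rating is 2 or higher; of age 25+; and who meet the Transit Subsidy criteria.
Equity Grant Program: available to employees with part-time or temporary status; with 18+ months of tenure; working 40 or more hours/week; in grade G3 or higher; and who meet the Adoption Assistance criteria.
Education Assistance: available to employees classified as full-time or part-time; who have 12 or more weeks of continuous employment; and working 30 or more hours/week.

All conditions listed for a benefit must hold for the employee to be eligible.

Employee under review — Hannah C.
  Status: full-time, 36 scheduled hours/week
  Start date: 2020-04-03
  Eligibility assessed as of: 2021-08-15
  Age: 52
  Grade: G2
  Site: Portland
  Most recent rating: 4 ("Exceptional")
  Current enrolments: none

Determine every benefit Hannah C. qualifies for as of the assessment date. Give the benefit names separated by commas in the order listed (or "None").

Service from 2020-04-03 to 2021-08-15: 499 days.
Meal Allowance — status full-time ✓; service 499 days ≥ 6 months (≈180 days) ✓; site Portland ✗ (not Calgary, Madison, or Austin) → not eligible.
Transit Subsidy — status full-time ✓ (not excluded); service 499 days ≥ 30 days ✓; grade G2 < G3 ✗ → not eligible.
Unlimited PTO Program — status full-time ✗ (requires part-time) → not eligible.
Employer Retirement Match — status full-time ✗ (requires temporary) → not eligible.
Flexible Spending Account — status full-time ✓; service 499 days < 24 months (≈720 days) ✗ → not eligible.
Adoption Assistance — service 499 days < 2 years (≈730 days) ✗ → not eligible.
Equity Grant Program — status full-time ✗ (requires part-time or temporary) → not eligible.
Education Assistance — status full-time ✓; service 499 days ≥ 12 weeks (≈84 days) ✓; 36 hrs/wk ≥ 30 ✓ → eligible.

Education Assistance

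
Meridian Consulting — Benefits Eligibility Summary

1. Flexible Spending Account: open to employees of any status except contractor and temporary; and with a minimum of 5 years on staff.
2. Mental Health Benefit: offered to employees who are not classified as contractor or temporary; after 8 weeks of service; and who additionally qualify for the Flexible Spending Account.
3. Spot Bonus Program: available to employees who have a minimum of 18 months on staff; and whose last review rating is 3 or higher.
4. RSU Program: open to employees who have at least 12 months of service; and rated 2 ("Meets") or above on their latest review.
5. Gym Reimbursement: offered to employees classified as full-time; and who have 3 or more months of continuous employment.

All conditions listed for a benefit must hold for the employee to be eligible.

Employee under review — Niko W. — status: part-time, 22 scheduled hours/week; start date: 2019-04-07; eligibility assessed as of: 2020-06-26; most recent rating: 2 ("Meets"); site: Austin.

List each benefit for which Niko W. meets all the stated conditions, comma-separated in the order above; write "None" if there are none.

Service from 2019-04-07 to 2020-06-26: 446 days.
Flexible Spending Account — status part-time ✓ (not excluded); service 446 days < 5 years (≈1825 days) ✗ → not eligible.
Mental Health Benefit — status part-time ✓ (not excluded); service 446 days ≥ 8 weeks (≈56 days) ✓; not eligible for Flexible Spending Account ✗ → not eligible.
Spot Bonus Program — service 446 days < 18 months (≈540 days) ✗ → not eligible.
RSU Program — service 446 days ≥ 12 months (≈360 days) ✓; rating 2 ≥ 2 ✓ → eligible.
Gym Reimbursement — status part-time ✗ (requires full-time) → not eligible.

RSU Program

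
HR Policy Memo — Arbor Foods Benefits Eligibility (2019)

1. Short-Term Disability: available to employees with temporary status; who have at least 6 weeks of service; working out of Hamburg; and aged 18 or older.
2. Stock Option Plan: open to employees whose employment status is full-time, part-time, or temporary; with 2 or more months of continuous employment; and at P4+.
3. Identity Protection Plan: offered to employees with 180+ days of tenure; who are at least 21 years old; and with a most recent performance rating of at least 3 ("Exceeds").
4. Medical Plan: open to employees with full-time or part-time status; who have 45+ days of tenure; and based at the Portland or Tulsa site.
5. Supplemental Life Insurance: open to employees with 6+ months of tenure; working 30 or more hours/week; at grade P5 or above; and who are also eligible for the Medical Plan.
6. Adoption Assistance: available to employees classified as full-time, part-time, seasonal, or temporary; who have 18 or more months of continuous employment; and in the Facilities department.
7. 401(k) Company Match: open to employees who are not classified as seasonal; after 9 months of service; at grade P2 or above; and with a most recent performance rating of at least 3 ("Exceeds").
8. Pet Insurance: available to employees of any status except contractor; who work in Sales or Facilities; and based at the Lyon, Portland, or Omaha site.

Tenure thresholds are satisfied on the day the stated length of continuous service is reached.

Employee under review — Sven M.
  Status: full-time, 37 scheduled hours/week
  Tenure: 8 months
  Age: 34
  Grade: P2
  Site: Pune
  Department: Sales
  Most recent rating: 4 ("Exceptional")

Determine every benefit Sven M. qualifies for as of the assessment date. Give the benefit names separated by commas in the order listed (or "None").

Short-Term Disability — status full-time ✗ (requires temporary) → not eligible.
Stock Option Plan — status full-time ✓; service 8 months ≥ 2 months ✓; grade P2 < P4 ✗ → not eligible.
Identity Protection Plan — service 8 months ≥ 180 days ✓; age 34 ≥ 21 ✓; rating 4 ≥ 3 ✓ → eligible.
Medical Plan — status full-time ✓; service 8 months ≥ 45 days ✓; site Pune ✗ (not Portland or Tulsa) → not eligible.
Supplemental Life Insurance — service 8 months ≥ 6 months ✓; 37 hrs/wk ≥ 30 ✓; grade P2 < P5 ✗ → not eligible.
Adoption Assistance — status full-time ✓; service 8 months < 18 months ✗ → not eligible.
401(k) Company Match — status full-time ✓ (not excluded); service 8 months < 9 months ✗ → not eligible.
Pet Insurance — status full-time ✓ (not excluded); dept Sales ✓; site Pune ✗ (not Lyon, Portland, or Omaha) → not eligible.

Identity Protection Plan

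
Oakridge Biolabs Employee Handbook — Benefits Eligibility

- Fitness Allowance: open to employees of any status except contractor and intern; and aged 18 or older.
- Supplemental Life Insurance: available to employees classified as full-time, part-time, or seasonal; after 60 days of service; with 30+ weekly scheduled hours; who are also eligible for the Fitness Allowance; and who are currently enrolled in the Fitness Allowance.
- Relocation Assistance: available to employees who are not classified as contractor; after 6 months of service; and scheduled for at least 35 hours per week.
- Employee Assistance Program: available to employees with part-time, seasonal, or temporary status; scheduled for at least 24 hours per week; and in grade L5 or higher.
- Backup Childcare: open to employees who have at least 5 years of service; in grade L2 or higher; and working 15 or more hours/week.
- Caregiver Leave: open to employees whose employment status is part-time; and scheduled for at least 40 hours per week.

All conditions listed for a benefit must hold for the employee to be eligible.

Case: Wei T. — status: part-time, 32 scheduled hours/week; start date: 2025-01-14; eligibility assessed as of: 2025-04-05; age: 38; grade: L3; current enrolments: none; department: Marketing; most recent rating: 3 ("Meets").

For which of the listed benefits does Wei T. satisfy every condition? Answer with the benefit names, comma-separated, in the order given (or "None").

Service from 2025-01-14 to 2025-04-05: 81 days.
Fitness Allowance — status part-time ✓ (not excluded); age 38 ≥ 18 ✓ → eligible.
Supplemental Life Insurance — status part-time ✓; service 81 days ≥ 60 days ✓; 32 hrs/wk ≥ 30 ✓; eligible for Fitness Allowance ✓; not enrolled in Fitness Allowance ✗ → not eligible.
Relocation Assistance — status part-time ✓ (not excluded); service 81 days < 6 months (≈180 days) ✗ → not eligible.
Employee Assistance Program — status part-time ✓; 32 hrs/wk ≥ 24 ✓; grade L3 < L5 ✗ → not eligible.
Backup Childcare — service 81 days < 5 years (≈1825 days) ✗ → not eligible.
Caregiver Leave — status part-time ✓; 32 hrs/wk < 40 ✗ → not eligible.

Fitness Allowance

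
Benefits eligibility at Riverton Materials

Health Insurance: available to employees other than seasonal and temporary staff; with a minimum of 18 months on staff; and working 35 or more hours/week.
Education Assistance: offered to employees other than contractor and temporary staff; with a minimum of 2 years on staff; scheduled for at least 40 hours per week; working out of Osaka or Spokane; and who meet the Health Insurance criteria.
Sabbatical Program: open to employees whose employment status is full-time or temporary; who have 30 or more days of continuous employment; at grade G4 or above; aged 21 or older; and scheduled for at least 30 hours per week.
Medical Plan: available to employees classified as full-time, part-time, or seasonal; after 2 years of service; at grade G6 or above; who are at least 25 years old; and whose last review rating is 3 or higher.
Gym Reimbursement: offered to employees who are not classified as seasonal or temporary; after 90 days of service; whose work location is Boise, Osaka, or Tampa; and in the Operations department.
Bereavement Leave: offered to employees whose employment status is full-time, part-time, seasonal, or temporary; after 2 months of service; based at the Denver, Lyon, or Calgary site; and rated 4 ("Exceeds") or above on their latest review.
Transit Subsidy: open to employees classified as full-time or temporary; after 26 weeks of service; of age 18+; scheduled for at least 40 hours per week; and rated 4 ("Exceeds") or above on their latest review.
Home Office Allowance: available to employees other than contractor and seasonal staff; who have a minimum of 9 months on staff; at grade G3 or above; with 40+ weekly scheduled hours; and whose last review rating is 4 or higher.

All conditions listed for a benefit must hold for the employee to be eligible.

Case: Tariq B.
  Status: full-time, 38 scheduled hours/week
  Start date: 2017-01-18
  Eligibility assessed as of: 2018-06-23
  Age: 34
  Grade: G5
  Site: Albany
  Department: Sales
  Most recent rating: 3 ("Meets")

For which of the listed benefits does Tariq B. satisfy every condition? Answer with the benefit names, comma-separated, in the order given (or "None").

Service from 2017-01-18 to 2018-06-23: 521 days.
Health Insurance — status full-time ✓ (not excluded); service 521 days < 18 months (≈540 days) ✗ → not eligible.
Education Assistance — status full-time ✓ (not excluded); service 521 days < 2 years (≈730 days) ✗ → not eligible.
Sabbatical Program — status full-time ✓; service 521 days ≥ 30 days ✓; grade G5 ≥ G4 ✓; age 34 ≥ 21 ✓; 38 hrs/wk ≥ 30 ✓ → eligible.
Medical Plan — status full-time ✓; service 521 days < 2 years (≈730 days) ✗ → not eligible.
Gym Reimbursement — status full-time ✓ (not excluded); service 521 days ≥ 90 days ✓; site Albany ✗ (not Boise, Osaka, or Tampa) → not eligible.
Bereavement Leave — status full-time ✓; service 521 days ≥ 2 months (≈60 days) ✓; site Albany ✗ (not Denver, Lyon, or Calgary) → not eligible.
Transit Subsidy — status full-time ✓; service 521 days ≥ 26 weeks (≈182 days) ✓; age 34 ≥ 18 ✓; 38 hrs/wk < 40 ✗ → not eligible.
Home Office Allowance — status full-time ✓ (not excluded); service 521 days ≥ 9 months (≈270 days) ✓; grade G5 ≥ G3 ✓; 38 hrs/wk < 40 ✗ → not eligible.

Sabbatical Program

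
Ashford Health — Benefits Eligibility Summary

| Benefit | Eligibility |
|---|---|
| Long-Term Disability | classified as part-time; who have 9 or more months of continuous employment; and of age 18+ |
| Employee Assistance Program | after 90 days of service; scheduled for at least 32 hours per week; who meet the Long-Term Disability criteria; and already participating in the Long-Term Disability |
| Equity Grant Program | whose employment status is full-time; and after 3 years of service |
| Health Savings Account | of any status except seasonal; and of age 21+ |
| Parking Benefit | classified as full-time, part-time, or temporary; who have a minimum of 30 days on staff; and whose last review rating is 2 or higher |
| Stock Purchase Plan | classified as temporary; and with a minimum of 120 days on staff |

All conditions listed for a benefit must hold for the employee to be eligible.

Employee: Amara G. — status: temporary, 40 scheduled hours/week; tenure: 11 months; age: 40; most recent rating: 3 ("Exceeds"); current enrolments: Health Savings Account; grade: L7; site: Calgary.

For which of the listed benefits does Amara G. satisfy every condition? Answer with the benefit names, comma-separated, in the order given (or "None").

Long-Term Disability — status temporary ✗ (requires part-time) → not eligible.
Employee Assistance Program — service 11 months ≥ 90 days ✓; 40 hrs/wk ≥ 32 ✓; not eligible for Long-Term Disability ✗ → not eligible.
Equity Grant Program — status temporary ✗ (requires full-time) → not eligible.
Health Savings Account — status temporary ✓ (not excluded); age 40 ≥ 21 ✓ → eligible.
Parking Benefit — status temporary ✓; service 11 months ≥ 30 days ✓; rating 3 ≥ 2 ✓ → eligible.
Stock Purchase Plan — status temporary ✓; service 11 months ≥ 120 days ✓ → eligible.

Health Savings Account, Parking Benefit, Stock Purchase Plan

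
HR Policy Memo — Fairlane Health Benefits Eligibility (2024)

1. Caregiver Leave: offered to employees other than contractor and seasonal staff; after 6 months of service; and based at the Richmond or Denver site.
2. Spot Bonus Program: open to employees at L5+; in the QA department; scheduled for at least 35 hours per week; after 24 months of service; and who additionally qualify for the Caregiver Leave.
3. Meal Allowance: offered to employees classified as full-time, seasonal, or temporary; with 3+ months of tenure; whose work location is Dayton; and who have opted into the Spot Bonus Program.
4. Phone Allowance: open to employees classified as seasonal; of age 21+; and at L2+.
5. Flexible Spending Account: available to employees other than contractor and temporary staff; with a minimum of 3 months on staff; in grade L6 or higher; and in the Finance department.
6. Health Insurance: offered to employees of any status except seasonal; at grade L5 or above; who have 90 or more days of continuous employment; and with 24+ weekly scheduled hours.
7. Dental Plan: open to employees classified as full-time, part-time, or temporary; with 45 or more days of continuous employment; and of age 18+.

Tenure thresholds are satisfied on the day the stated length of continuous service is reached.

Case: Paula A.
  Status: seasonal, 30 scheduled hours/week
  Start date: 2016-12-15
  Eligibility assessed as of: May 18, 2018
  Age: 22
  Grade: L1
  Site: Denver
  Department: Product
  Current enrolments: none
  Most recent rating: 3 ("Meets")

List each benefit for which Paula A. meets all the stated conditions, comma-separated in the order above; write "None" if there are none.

None

Service from 2016-12-15 to May 18, 2018: 519 days.
Caregiver Leave — status seasonal ✗ (excluded) → not eligible.
Spot Bonus Program — grade L1 < L5 ✗ → not eligible.
Meal Allowance — status seasonal ✓; service 519 days ≥ 3 months (≈90 days) ✓; site Denver ✗ (not Dayton) → not eligible.
Phone Allowance — status seasonal ✓; age 22 ≥ 21 ✓; grade L1 < L2 ✗ → not eligible.
Flexible Spending Account — status seasonal ✓ (not excluded); service 519 days ≥ 3 months (≈90 days) ✓; grade L1 < L6 ✗ → not eligible.
Health Insurance — status seasonal ✗ (excluded) → not eligible.
Dental Plan — status seasonal ✗ (requires full-time, part-time, or temporary) → not eligible.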